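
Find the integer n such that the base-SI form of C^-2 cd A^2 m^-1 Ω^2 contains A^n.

-4

C = A·s = s·A (charge = current × time).
So C⁻² = s⁻²·A⁻².
Ω = V/A (resistance = voltage per current),
    = kg·m²·s⁻³·A⁻².
So Ω² = kg²·m⁴·s⁻⁶·A⁻⁴.
Combining: C⁻²·cd·A²·m⁻¹·Ω² = (s⁻²·A⁻²) · cd · A² · m⁻¹ · (kg²·m⁴·s⁻⁶·A⁻⁴) = kg²·m³·s⁻⁸·A⁻⁴·cd.
The exponent of A is -4.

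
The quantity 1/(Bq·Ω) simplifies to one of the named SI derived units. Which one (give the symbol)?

Bq = s⁻¹.
So Bq⁻¹ = s.
Ω = kg·m²·s⁻³·A⁻².
So Ω⁻¹ = kg⁻¹·m⁻²·s³·A².
Combining: Bq⁻¹·Ω⁻¹ = s · (kg⁻¹·m⁻²·s³·A²) = kg⁻¹·m⁻²·s⁴·A².
kg⁻¹·m⁻²·s⁴·A² is the base-SI form of the farad.

F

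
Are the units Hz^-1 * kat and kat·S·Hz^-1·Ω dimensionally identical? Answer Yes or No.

Yes

Left side:
  Hz = 1/s = s⁻¹ (frequency is cycles per second).
  So Hz⁻¹ = s.
  kat = mol/s = s⁻¹·mol (catalytic activity).
  Combining: Hz⁻¹·kat = s · (s⁻¹·mol) = mol.
Right side:
  kat = s⁻¹·mol.
  S = kg⁻¹·m⁻²·s³·A².
  Hz = s⁻¹.
  So Hz⁻¹ = s.
  Ω = kg·m²·s⁻³·A⁻².
  Combining: kat·S·Hz⁻¹·Ω = (s⁻¹·mol) · (kg⁻¹·m⁻²·s³·A²) · s · (kg·m²·s⁻³·A⁻²) = mol.
Both reduce to mol.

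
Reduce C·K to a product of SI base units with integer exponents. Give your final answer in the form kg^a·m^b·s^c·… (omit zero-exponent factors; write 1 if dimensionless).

C = s·A.
Combining: C·K = (s·A) · K = s·A·K.

s·A·K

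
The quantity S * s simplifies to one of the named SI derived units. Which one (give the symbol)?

S = kg⁻¹·m⁻²·s³·A².
Combining: S·s = (kg⁻¹·m⁻²·s³·A²) · s = kg⁻¹·m⁻²·s⁴·A².
kg⁻¹·m⁻²·s⁴·A² is the base-SI form of the farad.

F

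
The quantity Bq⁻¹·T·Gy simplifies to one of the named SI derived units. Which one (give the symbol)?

V

Bq = 1/s = s⁻¹ (activity is decays per second).
So Bq⁻¹ = s.
T = Wb/m² (flux density = flux per area),
    = kg·s⁻²·A⁻¹.
Gy = J/kg (absorbed dose = energy per mass),
    = m²·s⁻².
Combining: Bq⁻¹·T·Gy = s · (kg·s⁻²·A⁻¹) · (m²·s⁻²) = kg·m²·s⁻³·A⁻¹.
kg·m²·s⁻³·A⁻¹ is the base-SI form of the volt.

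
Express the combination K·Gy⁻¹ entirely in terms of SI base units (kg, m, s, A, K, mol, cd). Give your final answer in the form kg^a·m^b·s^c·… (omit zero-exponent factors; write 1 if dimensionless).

Gy = J/kg (absorbed dose = energy per mass),
    = m²·s⁻².
So Gy⁻¹ = m⁻²·s².
Combining: K·Gy⁻¹ = K · (m⁻²·s²) = m⁻²·s²·K.

m⁻²·s²·K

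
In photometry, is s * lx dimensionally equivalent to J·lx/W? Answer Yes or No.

Yes

Left side:
  lx = lm/m² (illuminance = luminous flux per area),
      = m⁻²·cd.
  Combining: s·lx = s · (m⁻²·cd) = m⁻²·s·cd.
Right side:
  J = kg·m²·s⁻².
  W = kg·m²·s⁻³.
  So W⁻¹ = kg⁻¹·m⁻²·s³.
  lx = m⁻²·cd.
  Combining: J·W⁻¹·lx = (kg·m²·s⁻²) · (kg⁻¹·m⁻²·s³) · (m⁻²·cd) = m⁻²·s·cd.
Both reduce to m⁻²·s·cd.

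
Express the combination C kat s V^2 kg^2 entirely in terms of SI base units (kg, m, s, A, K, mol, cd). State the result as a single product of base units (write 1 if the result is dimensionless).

kg⁴·m⁴·s⁻⁵·A⁻¹·mol

C = s·A.
kat = s⁻¹·mol.
V = kg·m²·s⁻³·A⁻¹.
So V² = kg²·m⁴·s⁻⁶·A⁻².
Combining: C·kat·s·V²·kg² = (s·A) · (s⁻¹·mol) · s · (kg²·m⁴·s⁻⁶·A⁻²) · kg² = kg⁴·m⁴·s⁻⁵·A⁻¹·mol.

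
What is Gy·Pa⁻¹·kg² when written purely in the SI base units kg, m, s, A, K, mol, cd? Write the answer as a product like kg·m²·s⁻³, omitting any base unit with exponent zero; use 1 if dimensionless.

kg·m³

Gy = J/kg (absorbed dose = energy per mass),
    = m²·s⁻².
Pa = N/m² (pressure = force per area),
    = kg·m⁻¹·s⁻².
So Pa⁻¹ = kg⁻¹·m·s².
Combining: Gy·Pa⁻¹·kg² = (m²·s⁻²) · (kg⁻¹·m·s²) · kg² = kg·m³.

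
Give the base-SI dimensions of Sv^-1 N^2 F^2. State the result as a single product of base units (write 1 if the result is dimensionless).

m⁻⁴·s⁶·A⁴

Sv = J/kg (equivalent dose = energy per mass),
    = m²·s⁻².
So Sv⁻¹ = m⁻²·s².
N = kg·m/s² = kg·m·s⁻² (force = mass × acceleration).
So N² = kg²·m²·s⁻⁴.
F = C/V (capacitance = charge per voltage),
    = A·s/(kg·m²·s⁻³·A⁻¹) (substituting C and V),
    = kg⁻¹·m⁻²·s⁴·A².
So F² = kg⁻²·m⁻⁴·s⁸·A⁴.
Combining: Sv⁻¹·N²·F² = (m⁻²·s²) · (kg²·m²·s⁻⁴) · (kg⁻²·m⁻⁴·s⁸·A⁴) = m⁻⁴·s⁶·A⁴.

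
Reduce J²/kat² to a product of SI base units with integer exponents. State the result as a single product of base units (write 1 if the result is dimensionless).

kat = s⁻¹·mol.
So kat⁻² = s²·mol⁻².
J = kg·m²·s⁻².
So J² = kg²·m⁴·s⁻⁴.
Combining: kat⁻²·J² = (s²·mol⁻²) · (kg²·m⁴·s⁻⁴) = kg²·m⁴·s⁻²·mol⁻².

kg²·m⁴·s⁻²·mol⁻²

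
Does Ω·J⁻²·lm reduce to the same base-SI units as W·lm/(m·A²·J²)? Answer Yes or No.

Left side:
  Ω = kg·m²·s⁻³·A⁻².
  J = kg·m²·s⁻².
  So J⁻² = kg⁻²·m⁻⁴·s⁴.
  lm = cd.
  Combining: Ω·J⁻²·lm = (kg·m²·s⁻³·A⁻²) · (kg⁻²·m⁻⁴·s⁴) · cd = kg⁻¹·m⁻²·s·A⁻²·cd.
Right side:
  W = J/s (power = energy per time),
      = kg·m²·s⁻³.
  lm = cd·sr = cd (luminous flux; sr is dimensionless).
  J = N·m (work = force × distance),
      = kg·m²·s⁻².
  So J⁻² = kg⁻²·m⁻⁴·s⁴.
  Combining: W·m⁻¹·A⁻²·lm·J⁻² = (kg·m²·s⁻³) · m⁻¹ · A⁻² · cd · (kg⁻²·m⁻⁴·s⁴) = kg⁻¹·m⁻³·s·A⁻²·cd.
Left is kg⁻¹·m⁻²·s·A⁻²·cd; right is kg⁻¹·m⁻³·s·A⁻²·cd — different.

No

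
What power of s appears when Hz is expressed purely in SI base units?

Hz = 1/s = s⁻¹ (frequency is cycles per second).
The exponent of s is -1.

-1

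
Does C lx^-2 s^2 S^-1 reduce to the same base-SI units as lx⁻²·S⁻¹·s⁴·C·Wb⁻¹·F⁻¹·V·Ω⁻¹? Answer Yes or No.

Yes

Left side:
  C = s·A.
  lx = m⁻²·cd.
  So lx⁻² = m⁴·cd⁻².
  S = kg⁻¹·m⁻²·s³·A².
  So S⁻¹ = kg·m²·s⁻³·A⁻².
  Combining: C·lx⁻²·s²·S⁻¹ = (s·A) · (m⁴·cd⁻²) · s² · (kg·m²·s⁻³·A⁻²) = kg·m⁶·A⁻¹·cd⁻².
Right side:
  lx = lm/m² (illuminance = luminous flux per area),
      = m⁻²·cd.
  So lx⁻² = m⁴·cd⁻².
  S = 1/Ω (conductance is reciprocal resistance),
      = kg⁻¹·m⁻²·s³·A².
  So S⁻¹ = kg·m²·s⁻³·A⁻².
  C = A·s = s·A (charge = current × time).
  Wb = V·s (flux: a volt is a weber per second),
      = kg·m²·s⁻²·A⁻¹.
  So Wb⁻¹ = kg⁻¹·m⁻²·s²·A.
  F = C/V (capacitance = charge per voltage),
      = A·s/(kg·m²·s⁻³·A⁻¹) (substituting C and V),
      = kg⁻¹·m⁻²·s⁴·A².
  So F⁻¹ = kg·m²·s⁻⁴·A⁻².
  V = W/A (potential = power per current),
      = kg·m²·s⁻³·A⁻¹.
  Ω = V/A (resistance = voltage per current),
      = kg·m²·s⁻³·A⁻².
  So Ω⁻¹ = kg⁻¹·m⁻²·s³·A².
  Combining: lx⁻²·S⁻¹·s⁴·C·Wb⁻¹·F⁻¹·V·Ω⁻¹ = (m⁴·cd⁻²) · (kg·m²·s⁻³·A⁻²) · s⁴ · (s·A) · (kg⁻¹·m⁻²·s²·A) · (kg·m²·s⁻⁴·A⁻²) · (kg·m²·s⁻³·A⁻¹) · (kg⁻¹·m⁻²·s³·A²) = kg·m⁶·A⁻¹·cd⁻².
Both reduce to kg·m⁶·A⁻¹·cd⁻².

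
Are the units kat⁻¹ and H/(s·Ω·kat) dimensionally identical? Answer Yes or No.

Left side:
  kat = s⁻¹·mol.
  So kat⁻¹ = s·mol⁻¹.
Right side:
  H = kg·m²·s⁻²·A⁻².
  Ω = kg·m²·s⁻³·A⁻².
  So Ω⁻¹ = kg⁻¹·m⁻²·s³·A².
  kat = s⁻¹·mol.
  So kat⁻¹ = s·mol⁻¹.
  Combining: s⁻¹·H·Ω⁻¹·kat⁻¹ = s⁻¹ · (kg·m²·s⁻²·A⁻²) · (kg⁻¹·m⁻²·s³·A²) · (s·mol⁻¹) = s·mol⁻¹.
Both reduce to s·mol⁻¹.

Yes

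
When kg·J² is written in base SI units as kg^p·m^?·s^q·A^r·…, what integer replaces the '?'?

4

J = kg·m²·s⁻².
So J² = kg²·m⁴·s⁻⁴.
Combining: kg·J² = kg · (kg²·m⁴·s⁻⁴) = kg³·m⁴·s⁻⁴.
The exponent of m is 4.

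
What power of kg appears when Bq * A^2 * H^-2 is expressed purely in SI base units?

Bq = s⁻¹.
H = kg·m²·s⁻²·A⁻².
So H⁻² = kg⁻²·m⁻⁴·s⁴·A⁴.
Combining: Bq·A²·H⁻² = s⁻¹ · A² · (kg⁻²·m⁻⁴·s⁴·A⁴) = kg⁻²·m⁻⁴·s³·A⁶.
The exponent of kg is -2.

-2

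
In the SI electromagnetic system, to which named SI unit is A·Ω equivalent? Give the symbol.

V

Ω = V/A (resistance = voltage per current),
    = kg·m²·s⁻³·A⁻².
Combining: A·Ω = A · (kg·m²·s⁻³·A⁻²) = kg·m²·s⁻³·A⁻¹.
kg·m²·s⁻³·A⁻¹ is the base-SI form of the volt.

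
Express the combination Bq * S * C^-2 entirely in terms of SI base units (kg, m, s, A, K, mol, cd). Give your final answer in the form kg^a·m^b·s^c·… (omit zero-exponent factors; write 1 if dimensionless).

kg⁻¹·m⁻²

Bq = s⁻¹.
S = kg⁻¹·m⁻²·s³·A².
C = s·A.
So C⁻² = s⁻²·A⁻².
Combining: Bq·S·C⁻² = s⁻¹ · (kg⁻¹·m⁻²·s³·A²) · (s⁻²·A⁻²) = kg⁻¹·m⁻².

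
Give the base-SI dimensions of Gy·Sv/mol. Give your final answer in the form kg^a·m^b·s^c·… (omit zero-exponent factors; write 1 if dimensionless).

m⁴·s⁻⁴·mol⁻¹

Gy = J/kg (absorbed dose = energy per mass),
    = m²·s⁻².
Sv = J/kg (equivalent dose = energy per mass),
    = m²·s⁻².
Combining: Gy·mol⁻¹·Sv = (m²·s⁻²) · mol⁻¹ · (m²·s⁻²) = m⁴·s⁻⁴·mol⁻¹.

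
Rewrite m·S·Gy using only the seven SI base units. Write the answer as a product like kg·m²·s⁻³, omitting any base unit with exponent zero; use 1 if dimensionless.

S = kg⁻¹·m⁻²·s³·A².
Gy = m²·s⁻².
Combining: m·S·Gy = m · (kg⁻¹·m⁻²·s³·A²) · (m²·s⁻²) = kg⁻¹·m·s·A².

kg⁻¹·m·s·A²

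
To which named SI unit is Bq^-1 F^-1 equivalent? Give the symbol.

Bq = s⁻¹.
So Bq⁻¹ = s.
F = kg⁻¹·m⁻²·s⁴·A².
So F⁻¹ = kg·m²·s⁻⁴·A⁻².
Combining: Bq⁻¹·F⁻¹ = s · (kg·m²·s⁻⁴·A⁻²) = kg·m²·s⁻³·A⁻².
kg·m²·s⁻³·A⁻² is the base-SI form of the ohm.

Ω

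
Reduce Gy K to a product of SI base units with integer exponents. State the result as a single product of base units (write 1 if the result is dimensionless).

m²·s⁻²·K

Gy = J/kg (absorbed dose = energy per mass),
    = m²·s⁻².
Combining: Gy·K = (m²·s⁻²) · K = m²·s⁻²·K.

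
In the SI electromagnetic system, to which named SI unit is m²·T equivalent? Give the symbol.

T = kg·s⁻²·A⁻¹.
Combining: m²·T = m² · (kg·s⁻²·A⁻¹) = kg·m²·s⁻²·A⁻¹.
kg·m²·s⁻²·A⁻¹ is the base-SI form of the weber.

Wb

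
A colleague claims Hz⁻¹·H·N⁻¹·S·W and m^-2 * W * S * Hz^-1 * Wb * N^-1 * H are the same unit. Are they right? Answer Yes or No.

Left side:
  Hz = 1/s = s⁻¹ (frequency is cycles per second).
  So Hz⁻¹ = s.
  H = Wb/A (inductance = flux per current),
      = kg·m²·s⁻²·A⁻².
  N = kg·m/s² = kg·m·s⁻² (force = mass × acceleration).
  So N⁻¹ = kg⁻¹·m⁻¹·s².
  S = 1/Ω (conductance is reciprocal resistance),
      = kg⁻¹·m⁻²·s³·A².
  W = J/s (power = energy per time),
      = kg·m²·s⁻³.
  Combining: Hz⁻¹·H·N⁻¹·S·W = s · (kg·m²·s⁻²·A⁻²) · (kg⁻¹·m⁻¹·s²) · (kg⁻¹·m⁻²·s³·A²) · (kg·m²·s⁻³) = m·s.
Right side:
  W = J/s (power = energy per time),
      = kg·m²·s⁻³.
  S = 1/Ω (conductance is reciprocal resistance),
      = kg⁻¹·m⁻²·s³·A².
  Hz = 1/s = s⁻¹ (frequency is cycles per second).
  So Hz⁻¹ = s.
  Wb = V·s (flux: a volt is a weber per second),
      = kg·m²·s⁻²·A⁻¹.
  N = kg·m/s² = kg·m·s⁻² (force = mass × acceleration).
  So N⁻¹ = kg⁻¹·m⁻¹·s².
  H = Wb/A (inductance = flux per current),
      = kg·m²·s⁻²·A⁻².
  Combining: m⁻²·W·S·Hz⁻¹·Wb·N⁻¹·H = m⁻² · (kg·m²·s⁻³) · (kg⁻¹·m⁻²·s³·A²) · s · (kg·m²·s⁻²·A⁻¹) · (kg⁻¹·m⁻¹·s²) · (kg·m²·s⁻²·A⁻²) = kg·m·s⁻¹·A⁻¹.
Left is m·s; right is kg·m·s⁻¹·A⁻¹ — different.

No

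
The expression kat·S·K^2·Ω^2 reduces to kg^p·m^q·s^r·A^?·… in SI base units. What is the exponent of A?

-2

kat = s⁻¹·mol.
S = kg⁻¹·m⁻²·s³·A².
Ω = kg·m²·s⁻³·A⁻².
So Ω² = kg²·m⁴·s⁻⁶·A⁻⁴.
Combining: kat·S·K²·Ω² = (s⁻¹·mol) · (kg⁻¹·m⁻²·s³·A²) · K² · (kg²·m⁴·s⁻⁶·A⁻⁴) = kg·m²·s⁻⁴·A⁻²·K²·mol.
The exponent of A is -2.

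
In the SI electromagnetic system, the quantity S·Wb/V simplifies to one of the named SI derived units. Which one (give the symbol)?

F

V = kg·m²·s⁻³·A⁻¹.
So V⁻¹ = kg⁻¹·m⁻²·s³·A.
S = kg⁻¹·m⁻²·s³·A².
Wb = kg·m²·s⁻²·A⁻¹.
Combining: V⁻¹·S·Wb = (kg⁻¹·m⁻²·s³·A) · (kg⁻¹·m⁻²·s³·A²) · (kg·m²·s⁻²·A⁻¹) = kg⁻¹·m⁻²·s⁴·A².
kg⁻¹·m⁻²·s⁴·A² is the base-SI form of the farad.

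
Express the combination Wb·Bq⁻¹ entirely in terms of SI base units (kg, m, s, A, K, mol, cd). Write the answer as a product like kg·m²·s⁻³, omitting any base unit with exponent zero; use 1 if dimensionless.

Wb = kg·m²·s⁻²·A⁻¹.
Bq = s⁻¹.
So Bq⁻¹ = s.
Combining: Wb·Bq⁻¹ = (kg·m²·s⁻²·A⁻¹) · s = kg·m²·s⁻¹·A⁻¹.

kg·m²·s⁻¹·A⁻¹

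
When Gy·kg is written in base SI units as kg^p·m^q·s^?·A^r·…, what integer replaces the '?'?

Gy = m²·s⁻².
Combining: Gy·kg = (m²·s⁻²) · kg = kg·m²·s⁻².
The exponent of s is -2.

-2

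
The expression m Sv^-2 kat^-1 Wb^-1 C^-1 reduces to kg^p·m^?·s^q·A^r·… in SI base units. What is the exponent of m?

Sv = J/kg (equivalent dose = energy per mass),
    = m²·s⁻².
So Sv⁻² = m⁻⁴·s⁴.
kat = mol/s = s⁻¹·mol (catalytic activity).
So kat⁻¹ = s·mol⁻¹.
Wb = V·s (flux: a volt is a weber per second),
    = kg·m²·s⁻²·A⁻¹.
So Wb⁻¹ = kg⁻¹·m⁻²·s²·A.
C = A·s = s·A (charge = current × time).
So C⁻¹ = s⁻¹·A⁻¹.
Combining: m·Sv⁻²·kat⁻¹·Wb⁻¹·C⁻¹ = m · (m⁻⁴·s⁴) · (s·mol⁻¹) · (kg⁻¹·m⁻²·s²·A) · (s⁻¹·A⁻¹) = kg⁻¹·m⁻⁵·s⁶·mol⁻¹.
The exponent of m is -5.

-5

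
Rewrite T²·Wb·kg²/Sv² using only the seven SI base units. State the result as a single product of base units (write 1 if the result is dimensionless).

T = Wb/m² (flux density = flux per area),
    = kg·s⁻²·A⁻¹.
So T² = kg²·s⁻⁴·A⁻².
Wb = V·s (flux: a volt is a weber per second),
    = kg·m²·s⁻²·A⁻¹.
Sv = J/kg (equivalent dose = energy per mass),
    = m²·s⁻².
So Sv⁻² = m⁻⁴·s⁴.
Combining: T²·Wb·kg²·Sv⁻² = (kg²·s⁻⁴·A⁻²) · (kg·m²·s⁻²·A⁻¹) · kg² · (m⁻⁴·s⁴) = kg⁵·m⁻²·s⁻²·A⁻³.

kg⁵·m⁻²·s⁻²·A⁻³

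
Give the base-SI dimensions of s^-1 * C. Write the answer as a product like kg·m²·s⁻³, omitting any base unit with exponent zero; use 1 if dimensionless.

A

C = A·s = s·A (charge = current × time).
Combining: s⁻¹·C = s⁻¹ · (s·A) = A.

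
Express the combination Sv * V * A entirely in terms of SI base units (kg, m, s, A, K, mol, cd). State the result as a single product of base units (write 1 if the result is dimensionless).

kg·m⁴·s⁻⁵

Sv = J/kg (equivalent dose = energy per mass),
    = m²·s⁻².
V = W/A (potential = power per current),
    = kg·m²·s⁻³·A⁻¹.
Combining: Sv·V·A = (m²·s⁻²) · (kg·m²·s⁻³·A⁻¹) · A = kg·m⁴·s⁻⁵.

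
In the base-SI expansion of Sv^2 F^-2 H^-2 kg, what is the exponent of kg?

Sv = m²·s⁻².
So Sv² = m⁴·s⁻⁴.
F = kg⁻¹·m⁻²·s⁴·A².
So F⁻² = kg²·m⁴·s⁻⁸·A⁻⁴.
H = kg·m²·s⁻²·A⁻².
So H⁻² = kg⁻²·m⁻⁴·s⁴·A⁴.
Combining: Sv²·F⁻²·H⁻²·kg = (m⁴·s⁻⁴) · (kg²·m⁴·s⁻⁸·A⁻⁴) · (kg⁻²·m⁻⁴·s⁴·A⁴) · kg = kg·m⁴·s⁻⁸.
The exponent of kg is 1.

1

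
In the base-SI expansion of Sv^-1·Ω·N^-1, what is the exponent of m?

-1

Sv = m²·s⁻².
So Sv⁻¹ = m⁻²·s².
Ω = kg·m²·s⁻³·A⁻².
N = kg·m·s⁻².
So N⁻¹ = kg⁻¹·m⁻¹·s².
Combining: Sv⁻¹·Ω·N⁻¹ = (m⁻²·s²) · (kg·m²·s⁻³·A⁻²) · (kg⁻¹·m⁻¹·s²) = m⁻¹·s·A⁻².
The exponent of m is -1.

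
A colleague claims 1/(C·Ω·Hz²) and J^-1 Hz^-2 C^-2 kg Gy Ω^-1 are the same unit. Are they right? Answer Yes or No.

No

Left side:
  C = A·s = s·A (charge = current × time).
  So C⁻¹ = s⁻¹·A⁻¹.
  Ω = V/A (resistance = voltage per current),
      = kg·m²·s⁻³·A⁻².
  So Ω⁻¹ = kg⁻¹·m⁻²·s³·A².
  Hz = 1/s = s⁻¹ (frequency is cycles per second).
  So Hz⁻² = s².
  Combining: C⁻¹·Ω⁻¹·Hz⁻² = (s⁻¹·A⁻¹) · (kg⁻¹·m⁻²·s³·A²) · s² = kg⁻¹·m⁻²·s⁴·A.
Right side:
  J = N·m (work = force × distance),
      = kg·m²·s⁻².
  So J⁻¹ = kg⁻¹·m⁻²·s².
  Hz = 1/s = s⁻¹ (frequency is cycles per second).
  So Hz⁻² = s².
  C = A·s = s·A (charge = current × time).
  So C⁻² = s⁻²·A⁻².
  Gy = J/kg (absorbed dose = energy per mass),
      = m²·s⁻².
  Ω = V/A (resistance = voltage per current),
      = kg·m²·s⁻³·A⁻².
  So Ω⁻¹ = kg⁻¹·m⁻²·s³·A².
  Combining: J⁻¹·Hz⁻²·C⁻²·kg·Gy·Ω⁻¹ = (kg⁻¹·m⁻²·s²) · s² · (s⁻²·A⁻²) · kg · (m²·s⁻²) · (kg⁻¹·m⁻²·s³·A²) = kg⁻¹·m⁻²·s³.
Left is kg⁻¹·m⁻²·s⁴·A; right is kg⁻¹·m⁻²·s³ — different.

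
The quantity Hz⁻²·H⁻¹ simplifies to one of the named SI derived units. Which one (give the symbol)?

F

Hz = s⁻¹.
So Hz⁻² = s².
H = kg·m²·s⁻²·A⁻².
So H⁻¹ = kg⁻¹·m⁻²·s²·A².
Combining: Hz⁻²·H⁻¹ = s² · (kg⁻¹·m⁻²·s²·A²) = kg⁻¹·m⁻²·s⁴·A².
kg⁻¹·m⁻²·s⁴·A² is the base-SI form of the farad.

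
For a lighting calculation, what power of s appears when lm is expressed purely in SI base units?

0

lm = cd.
The exponent of s is 0.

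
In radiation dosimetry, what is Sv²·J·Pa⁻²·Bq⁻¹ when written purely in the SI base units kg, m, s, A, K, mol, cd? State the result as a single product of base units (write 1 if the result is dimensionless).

Sv = J/kg (equivalent dose = energy per mass),
    = m²·s⁻².
So Sv² = m⁴·s⁻⁴.
J = N·m (work = force × distance),
    = kg·m²·s⁻².
Pa = N/m² (pressure = force per area),
    = kg·m⁻¹·s⁻².
So Pa⁻² = kg⁻²·m²·s⁴.
Bq = 1/s = s⁻¹ (activity is decays per second).
So Bq⁻¹ = s.
Combining: Sv²·J·Pa⁻²·Bq⁻¹ = (m⁴·s⁻⁴) · (kg·m²·s⁻²) · (kg⁻²·m²·s⁴) · s = kg⁻¹·m⁸·s⁻¹.

kg⁻¹·m⁸·s⁻¹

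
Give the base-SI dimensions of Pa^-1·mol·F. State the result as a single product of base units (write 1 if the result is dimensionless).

kg⁻²·m⁻¹·s⁶·A²·mol

Pa = kg·m⁻¹·s⁻².
So Pa⁻¹ = kg⁻¹·m·s².
F = kg⁻¹·m⁻²·s⁴·A².
Combining: Pa⁻¹·mol·F = (kg⁻¹·m·s²) · mol · (kg⁻¹·m⁻²·s⁴·A²) = kg⁻²·m⁻¹·s⁶·A²·mol.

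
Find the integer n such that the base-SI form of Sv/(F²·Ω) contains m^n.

F = C/V (capacitance = charge per voltage),
    = A·s/(kg·m²·s⁻³·A⁻¹) (substituting C and V),
    = kg⁻¹·m⁻²·s⁴·A².
So F⁻² = kg²·m⁴·s⁻⁸·A⁻⁴.
Sv = J/kg (equivalent dose = energy per mass),
    = m²·s⁻².
Ω = V/A (resistance = voltage per current),
    = kg·m²·s⁻³·A⁻².
So Ω⁻¹ = kg⁻¹·m⁻²·s³·A².
Combining: F⁻²·Sv·Ω⁻¹ = (kg²·m⁴·s⁻⁸·A⁻⁴) · (m²·s⁻²) · (kg⁻¹·m⁻²·s³·A²) = kg·m⁴·s⁻⁷·A⁻².
The exponent of m is 4.

4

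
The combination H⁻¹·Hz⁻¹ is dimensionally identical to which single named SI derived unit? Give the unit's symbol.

S

H = Wb/A (inductance = flux per current),
    = kg·m²·s⁻²·A⁻².
So H⁻¹ = kg⁻¹·m⁻²·s²·A².
Hz = 1/s = s⁻¹ (frequency is cycles per second).
So Hz⁻¹ = s.
Combining: H⁻¹·Hz⁻¹ = (kg⁻¹·m⁻²·s²·A²) · s = kg⁻¹·m⁻²·s³·A².
kg⁻¹·m⁻²·s³·A² is the base-SI form of the siemens.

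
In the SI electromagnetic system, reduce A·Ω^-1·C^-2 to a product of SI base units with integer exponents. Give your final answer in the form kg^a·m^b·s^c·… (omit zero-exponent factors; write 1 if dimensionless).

kg⁻¹·m⁻²·s·A

Ω = kg·m²·s⁻³·A⁻².
So Ω⁻¹ = kg⁻¹·m⁻²·s³·A².
C = s·A.
So C⁻² = s⁻²·A⁻².
Combining: A·Ω⁻¹·C⁻² = A · (kg⁻¹·m⁻²·s³·A²) · (s⁻²·A⁻²) = kg⁻¹·m⁻²·s·A.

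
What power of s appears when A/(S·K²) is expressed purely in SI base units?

S = kg⁻¹·m⁻²·s³·A².
So S⁻¹ = kg·m²·s⁻³·A⁻².
Combining: S⁻¹·A·K⁻² = (kg·m²·s⁻³·A⁻²) · A · K⁻² = kg·m²·s⁻³·A⁻¹·K⁻².
The exponent of s is -3.

-3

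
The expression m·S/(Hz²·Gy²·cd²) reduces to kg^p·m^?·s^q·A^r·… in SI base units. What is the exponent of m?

Hz = 1/s = s⁻¹ (frequency is cycles per second).
So Hz⁻² = s².
Gy = J/kg (absorbed dose = energy per mass),
    = m²·s⁻².
So Gy⁻² = m⁻⁴·s⁴.
S = 1/Ω (conductance is reciprocal resistance),
    = kg⁻¹·m⁻²·s³·A².
Combining: Hz⁻²·Gy⁻²·m·S·cd⁻² = s² · (m⁻⁴·s⁴) · m · (kg⁻¹·m⁻²·s³·A²) · cd⁻² = kg⁻¹·m⁻⁵·s⁹·A²·cd⁻².
The exponent of m is -5.

-5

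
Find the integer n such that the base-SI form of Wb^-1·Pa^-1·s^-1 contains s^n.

Wb = kg·m²·s⁻²·A⁻¹.
So Wb⁻¹ = kg⁻¹·m⁻²·s²·A.
Pa = kg·m⁻¹·s⁻².
So Pa⁻¹ = kg⁻¹·m·s².
Combining: Wb⁻¹·Pa⁻¹·s⁻¹ = (kg⁻¹·m⁻²·s²·A) · (kg⁻¹·m·s²) · s⁻¹ = kg⁻²·m⁻¹·s³·A.
The exponent of s is 3.

3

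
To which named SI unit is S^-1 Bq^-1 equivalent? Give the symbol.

H

S = 1/Ω (conductance is reciprocal resistance),
    = kg⁻¹·m⁻²·s³·A².
So S⁻¹ = kg·m²·s⁻³·A⁻².
Bq = 1/s = s⁻¹ (activity is decays per second).
So Bq⁻¹ = s.
Combining: S⁻¹·Bq⁻¹ = (kg·m²·s⁻³·A⁻²) · s = kg·m²·s⁻²·A⁻².
kg·m²·s⁻²·A⁻² is the base-SI form of the henry.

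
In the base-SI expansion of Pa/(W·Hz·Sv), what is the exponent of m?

W = J/s (power = energy per time),
    = kg·m²·s⁻³.
So W⁻¹ = kg⁻¹·m⁻²·s³.
Hz = 1/s = s⁻¹ (frequency is cycles per second).
So Hz⁻¹ = s.
Pa = N/m² (pressure = force per area),
    = kg·m⁻¹·s⁻².
Sv = J/kg (equivalent dose = energy per mass),
    = m²·s⁻².
So Sv⁻¹ = m⁻²·s².
Combining: W⁻¹·Hz⁻¹·Pa·Sv⁻¹ = (kg⁻¹·m⁻²·s³) · s · (kg·m⁻¹·s⁻²) · (m⁻²·s²) = m⁻⁵·s⁴.
The exponent of m is -5.

-5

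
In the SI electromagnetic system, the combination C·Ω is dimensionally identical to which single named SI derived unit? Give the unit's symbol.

Wb

C = s·A.
Ω = kg·m²·s⁻³·A⁻².
Combining: C·Ω = (s·A) · (kg·m²·s⁻³·A⁻²) = kg·m²·s⁻²·A⁻¹.
kg·m²·s⁻²·A⁻¹ is the base-SI form of the weber.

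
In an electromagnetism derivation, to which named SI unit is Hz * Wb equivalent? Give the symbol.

Hz = s⁻¹.
Wb = kg·m²·s⁻²·A⁻¹.
Combining: Hz·Wb = s⁻¹ · (kg·m²·s⁻²·A⁻¹) = kg·m²·s⁻³·A⁻¹.
kg·m²·s⁻³·A⁻¹ is the base-SI form of the volt.

V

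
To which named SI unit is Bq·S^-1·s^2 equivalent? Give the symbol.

Bq = 1/s = s⁻¹ (activity is decays per second).
S = 1/Ω (conductance is reciprocal resistance),
    = kg⁻¹·m⁻²·s³·A².
So S⁻¹ = kg·m²·s⁻³·A⁻².
Combining: Bq·S⁻¹·s² = s⁻¹ · (kg·m²·s⁻³·A⁻²) · s² = kg·m²·s⁻²·A⁻².
kg·m²·s⁻²·A⁻² is the base-SI form of the henry.

H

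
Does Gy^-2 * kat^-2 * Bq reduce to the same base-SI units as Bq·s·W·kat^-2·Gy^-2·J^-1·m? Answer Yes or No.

Left side:
  Gy = J/kg (absorbed dose = energy per mass),
      = m²·s⁻².
  So Gy⁻² = m⁻⁴·s⁴.
  kat = mol/s = s⁻¹·mol (catalytic activity).
  So kat⁻² = s²·mol⁻².
  Bq = 1/s = s⁻¹ (activity is decays per second).
  Combining: Gy⁻²·kat⁻²·Bq = (m⁻⁴·s⁴) · (s²·mol⁻²) · s⁻¹ = m⁻⁴·s⁵·mol⁻².
Right side:
  Bq = s⁻¹.
  W = kg·m²·s⁻³.
  kat = s⁻¹·mol.
  So kat⁻² = s²·mol⁻².
  Gy = m²·s⁻².
  So Gy⁻² = m⁻⁴·s⁴.
  J = kg·m²·s⁻².
  So J⁻¹ = kg⁻¹·m⁻²·s².
  Combining: Bq·s·W·kat⁻²·Gy⁻²·J⁻¹·m = s⁻¹ · s · (kg·m²·s⁻³) · (s²·mol⁻²) · (m⁻⁴·s⁴) · (kg⁻¹·m⁻²·s²) · m = m⁻³·s⁵·mol⁻².
Left is m⁻⁴·s⁵·mol⁻²; right is m⁻³·s⁵·mol⁻² — different.

No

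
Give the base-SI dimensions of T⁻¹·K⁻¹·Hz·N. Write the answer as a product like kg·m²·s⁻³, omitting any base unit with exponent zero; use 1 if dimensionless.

T = Wb/m² (flux density = flux per area),
    = kg·s⁻²·A⁻¹.
So T⁻¹ = kg⁻¹·s²·A.
Hz = 1/s = s⁻¹ (frequency is cycles per second).
N = kg·m/s² = kg·m·s⁻² (force = mass × acceleration).
Combining: T⁻¹·K⁻¹·Hz·N = (kg⁻¹·s²·A) · K⁻¹ · s⁻¹ · (kg·m·s⁻²) = m·s⁻¹·A·K⁻¹.

m·s⁻¹·A·K⁻¹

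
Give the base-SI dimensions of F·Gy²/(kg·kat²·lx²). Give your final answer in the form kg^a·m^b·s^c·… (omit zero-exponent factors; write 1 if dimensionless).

kg⁻²·m⁶·s²·A²·mol⁻²·cd⁻²

F = C/V (capacitance = charge per voltage),
    = A·s/(kg·m²·s⁻³·A⁻¹) (substituting C and V),
    = kg⁻¹·m⁻²·s⁴·A².
kat = mol/s = s⁻¹·mol (catalytic activity).
So kat⁻² = s²·mol⁻².
lx = lm/m² (illuminance = luminous flux per area),
    = m⁻²·cd.
So lx⁻² = m⁴·cd⁻².
Gy = J/kg (absorbed dose = energy per mass),
    = m²·s⁻².
So Gy² = m⁴·s⁻⁴.
Combining: F·kg⁻¹·kat⁻²·lx⁻²·Gy² = (kg⁻¹·m⁻²·s⁴·A²) · kg⁻¹ · (s²·mol⁻²) · (m⁴·cd⁻²) · (m⁴·s⁻⁴) = kg⁻²·m⁶·s²·A²·mol⁻²·cd⁻².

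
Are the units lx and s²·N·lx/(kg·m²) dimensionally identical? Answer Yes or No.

Left side:
  lx = m⁻²·cd.
Right side:
  N = kg·m/s² = kg·m·s⁻² (force = mass × acceleration).
  lx = lm/m² (illuminance = luminous flux per area),
      = m⁻²·cd.
  Combining: s²·N·lx·kg⁻¹·m⁻² = s² · (kg·m·s⁻²) · (m⁻²·cd) · kg⁻¹ · m⁻² = m⁻³·cd.
Left is m⁻²·cd; right is m⁻³·cd — different.

No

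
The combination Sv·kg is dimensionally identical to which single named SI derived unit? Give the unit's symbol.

J

Sv = J/kg (equivalent dose = energy per mass),
    = m²·s⁻².
Combining: Sv·kg = (m²·s⁻²) · kg = kg·m²·s⁻².
kg·m²·s⁻² is the base-SI form of the joule.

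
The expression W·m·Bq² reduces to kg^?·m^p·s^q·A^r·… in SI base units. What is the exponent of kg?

1

W = kg·m²·s⁻³.
Bq = s⁻¹.
So Bq² = s⁻².
Combining: W·m·Bq² = (kg·m²·s⁻³) · m · s⁻² = kg·m³·s⁻⁵.
The exponent of kg is 1.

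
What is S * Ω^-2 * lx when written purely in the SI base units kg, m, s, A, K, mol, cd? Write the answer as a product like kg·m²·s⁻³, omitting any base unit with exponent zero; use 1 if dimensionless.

S = 1/Ω (conductance is reciprocal resistance),
    = kg⁻¹·m⁻²·s³·A².
Ω = V/A (resistance = voltage per current),
    = kg·m²·s⁻³·A⁻².
So Ω⁻² = kg⁻²·m⁻⁴·s⁶·A⁴.
lx = lm/m² (illuminance = luminous flux per area),
    = m⁻²·cd.
Combining: S·Ω⁻²·lx = (kg⁻¹·m⁻²·s³·A²) · (kg⁻²·m⁻⁴·s⁶·A⁴) · (m⁻²·cd) = kg⁻³·m⁻⁸·s⁹·A⁶·cd.

kg⁻³·m⁻⁸·s⁹·A⁶·cd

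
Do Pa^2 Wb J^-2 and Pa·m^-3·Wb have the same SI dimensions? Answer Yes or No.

Left side:
  Pa = kg·m⁻¹·s⁻².
  So Pa² = kg²·m⁻²·s⁻⁴.
  Wb = kg·m²·s⁻²·A⁻¹.
  J = kg·m²·s⁻².
  So J⁻² = kg⁻²·m⁻⁴·s⁴.
  Combining: Pa²·Wb·J⁻² = (kg²·m⁻²·s⁻⁴) · (kg·m²·s⁻²·A⁻¹) · (kg⁻²·m⁻⁴·s⁴) = kg·m⁻⁴·s⁻²·A⁻¹.
Right side:
  Pa = N/m² (pressure = force per area),
      = kg·m⁻¹·s⁻².
  Wb = V·s (flux: a volt is a weber per second),
      = kg·m²·s⁻²·A⁻¹.
  Combining: Pa·m⁻³·Wb = (kg·m⁻¹·s⁻²) · m⁻³ · (kg·m²·s⁻²·A⁻¹) = kg²·m⁻²·s⁻⁴·A⁻¹.
Left is kg·m⁻⁴·s⁻²·A⁻¹; right is kg²·m⁻²·s⁻⁴·A⁻¹ — different.

No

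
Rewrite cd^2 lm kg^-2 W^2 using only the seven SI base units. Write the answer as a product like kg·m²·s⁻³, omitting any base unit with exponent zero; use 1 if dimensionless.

m⁴·s⁻⁶·cd³

lm = cd.
W = kg·m²·s⁻³.
So W² = kg²·m⁴·s⁻⁶.
Combining: cd²·lm·kg⁻²·W² = cd² · cd · kg⁻² · (kg²·m⁴·s⁻⁶) = m⁴·s⁻⁶·cd³.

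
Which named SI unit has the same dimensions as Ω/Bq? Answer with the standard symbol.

Bq = 1/s = s⁻¹ (activity is decays per second).
So Bq⁻¹ = s.
Ω = V/A (resistance = voltage per current),
    = kg·m²·s⁻³·A⁻².
Combining: Bq⁻¹·Ω = s · (kg·m²·s⁻³·A⁻²) = kg·m²·s⁻²·A⁻².
kg·m²·s⁻²·A⁻² is the base-SI form of the henry.

H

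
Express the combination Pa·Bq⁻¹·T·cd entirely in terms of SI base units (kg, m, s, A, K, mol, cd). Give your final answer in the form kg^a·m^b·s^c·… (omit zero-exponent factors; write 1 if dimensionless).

Pa = kg·m⁻¹·s⁻².
Bq = s⁻¹.
So Bq⁻¹ = s.
T = kg·s⁻²·A⁻¹.
Combining: Pa·Bq⁻¹·T·cd = (kg·m⁻¹·s⁻²) · s · (kg·s⁻²·A⁻¹) · cd = kg²·m⁻¹·s⁻³·A⁻¹·cd.

kg²·m⁻¹·s⁻³·A⁻¹·cd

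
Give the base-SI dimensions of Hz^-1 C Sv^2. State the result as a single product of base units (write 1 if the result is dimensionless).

m⁴·s⁻²·A

Hz = 1/s = s⁻¹ (frequency is cycles per second).
So Hz⁻¹ = s.
C = A·s = s·A (charge = current × time).
Sv = J/kg (equivalent dose = energy per mass),
    = m²·s⁻².
So Sv² = m⁴·s⁻⁴.
Combining: Hz⁻¹·C·Sv² = s · (s·A) · (m⁴·s⁻⁴) = m⁴·s⁻²·A.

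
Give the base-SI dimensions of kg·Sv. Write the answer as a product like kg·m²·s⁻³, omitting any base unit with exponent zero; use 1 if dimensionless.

kg·m²·s⁻²

Sv = J/kg (equivalent dose = energy per mass),
    = m²·s⁻².
Combining: kg·Sv = kg · (m²·s⁻²) = kg·m²·s⁻².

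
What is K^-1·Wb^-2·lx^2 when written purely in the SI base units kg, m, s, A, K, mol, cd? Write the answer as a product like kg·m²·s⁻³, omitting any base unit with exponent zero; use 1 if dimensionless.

kg⁻²·m⁻⁸·s⁴·A²·K⁻¹·cd²

Wb = V·s (flux: a volt is a weber per second),
    = kg·m²·s⁻²·A⁻¹.
So Wb⁻² = kg⁻²·m⁻⁴·s⁴·A².
lx = lm/m² (illuminance = luminous flux per area),
    = m⁻²·cd.
So lx² = m⁻⁴·cd².
Combining: K⁻¹·Wb⁻²·lx² = K⁻¹ · (kg⁻²·m⁻⁴·s⁴·A²) · (m⁻⁴·cd²) = kg⁻²·m⁻⁸·s⁴·A²·K⁻¹·cd².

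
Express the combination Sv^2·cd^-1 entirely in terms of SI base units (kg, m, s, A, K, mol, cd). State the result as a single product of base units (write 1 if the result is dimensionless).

m⁴·s⁻⁴·cd⁻¹

Sv = J/kg (equivalent dose = energy per mass),
    = m²·s⁻².
So Sv² = m⁴·s⁻⁴.
Combining: Sv²·cd⁻¹ = (m⁴·s⁻⁴) · cd⁻¹ = m⁴·s⁻⁴·cd⁻¹.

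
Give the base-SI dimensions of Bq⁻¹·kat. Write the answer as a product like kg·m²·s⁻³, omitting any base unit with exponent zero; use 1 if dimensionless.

mol

Bq = s⁻¹.
So Bq⁻¹ = s.
kat = s⁻¹·mol.
Combining: Bq⁻¹·kat = s · (s⁻¹·mol) = mol.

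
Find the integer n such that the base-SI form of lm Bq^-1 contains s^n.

1

lm = cd.
Bq = s⁻¹.
So Bq⁻¹ = s.
Combining: lm·Bq⁻¹ = cd · s = s·cd.
The exponent of s is 1.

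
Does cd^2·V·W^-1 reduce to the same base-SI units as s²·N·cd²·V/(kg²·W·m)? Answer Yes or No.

Left side:
  V = kg·m²·s⁻³·A⁻¹.
  W = kg·m²·s⁻³.
  So W⁻¹ = kg⁻¹·m⁻²·s³.
  Combining: cd²·V·W⁻¹ = cd² · (kg·m²·s⁻³·A⁻¹) · (kg⁻¹·m⁻²·s³) = A⁻¹·cd².
Right side:
  N = kg·m·s⁻².
  W = kg·m²·s⁻³.
  So W⁻¹ = kg⁻¹·m⁻²·s³.
  V = kg·m²·s⁻³·A⁻¹.
  Combining: kg⁻²·s²·N·W⁻¹·cd²·m⁻¹·V = kg⁻² · s² · (kg·m·s⁻²) · (kg⁻¹·m⁻²·s³) · cd² · m⁻¹ · (kg·m²·s⁻³·A⁻¹) = kg⁻¹·A⁻¹·cd².
Left is A⁻¹·cd²; right is kg⁻¹·A⁻¹·cd² — different.

No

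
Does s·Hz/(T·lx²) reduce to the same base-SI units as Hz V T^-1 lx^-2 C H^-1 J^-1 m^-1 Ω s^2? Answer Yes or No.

Left side:
  Hz = s⁻¹.
  T = kg·s⁻²·A⁻¹.
  So T⁻¹ = kg⁻¹·s²·A.
  lx = m⁻²·cd.
  So lx⁻² = m⁴·cd⁻².
  Combining: s·Hz·T⁻¹·lx⁻² = s · s⁻¹ · (kg⁻¹·s²·A) · (m⁴·cd⁻²) = kg⁻¹·m⁴·s²·A·cd⁻².
Right side:
  Hz = 1/s = s⁻¹ (frequency is cycles per second).
  V = W/A (potential = power per current),
      = kg·m²·s⁻³·A⁻¹.
  T = Wb/m² (flux density = flux per area),
      = kg·s⁻²·A⁻¹.
  So T⁻¹ = kg⁻¹·s²·A.
  lx = lm/m² (illuminance = luminous flux per area),
      = m⁻²·cd.
  So lx⁻² = m⁴·cd⁻².
  C = A·s = s·A (charge = current × time).
  H = Wb/A (inductance = flux per current),
      = kg·m²·s⁻²·A⁻².
  So H⁻¹ = kg⁻¹·m⁻²·s²·A².
  J = N·m (work = force × distance),
      = kg·m²·s⁻².
  So J⁻¹ = kg⁻¹·m⁻²·s².
  Ω = V/A (resistance = voltage per current),
      = kg·m²·s⁻³·A⁻².
  Combining: Hz·V·T⁻¹·lx⁻²·C·H⁻¹·J⁻¹·m⁻¹·Ω·s² = s⁻¹ · (kg·m²·s⁻³·A⁻¹) · (kg⁻¹·s²·A) · (m⁴·cd⁻²) · (s·A) · (kg⁻¹·m⁻²·s²·A²) · (kg⁻¹·m⁻²·s²) · m⁻¹ · (kg·m²·s⁻³·A⁻²) · s² = kg⁻¹·m³·s²·A·cd⁻².
Left is kg⁻¹·m⁴·s²·A·cd⁻²; right is kg⁻¹·m³·s²·A·cd⁻² — different.

No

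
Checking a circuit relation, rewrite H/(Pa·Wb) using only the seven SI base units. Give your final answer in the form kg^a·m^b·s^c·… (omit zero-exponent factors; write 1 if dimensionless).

Pa = N/m² (pressure = force per area),
    = kg·m⁻¹·s⁻².
So Pa⁻¹ = kg⁻¹·m·s².
H = Wb/A (inductance = flux per current),
    = kg·m²·s⁻²·A⁻².
Wb = V·s (flux: a volt is a weber per second),
    = kg·m²·s⁻²·A⁻¹.
So Wb⁻¹ = kg⁻¹·m⁻²·s²·A.
Combining: Pa⁻¹·H·Wb⁻¹ = (kg⁻¹·m·s²) · (kg·m²·s⁻²·A⁻²) · (kg⁻¹·m⁻²·s²·A) = kg⁻¹·m·s²·A⁻¹.

kg⁻¹·m·s²·A⁻¹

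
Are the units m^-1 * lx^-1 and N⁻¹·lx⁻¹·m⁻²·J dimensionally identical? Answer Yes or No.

Left side:
  lx = lm/m² (illuminance = luminous flux per area),
      = m⁻²·cd.
  So lx⁻¹ = m²·cd⁻¹.
  Combining: m⁻¹·lx⁻¹ = m⁻¹ · (m²·cd⁻¹) = m·cd⁻¹.
Right side:
  N = kg·m/s² = kg·m·s⁻² (force = mass × acceleration).
  So N⁻¹ = kg⁻¹·m⁻¹·s².
  lx = lm/m² (illuminance = luminous flux per area),
      = m⁻²·cd.
  So lx⁻¹ = m²·cd⁻¹.
  J = N·m (work = force × distance),
      = kg·m²·s⁻².
  Combining: N⁻¹·lx⁻¹·m⁻²·J = (kg⁻¹·m⁻¹·s²) · (m²·cd⁻¹) · m⁻² · (kg·m²·s⁻²) = m·cd⁻¹.
Both reduce to m·cd⁻¹.

Yes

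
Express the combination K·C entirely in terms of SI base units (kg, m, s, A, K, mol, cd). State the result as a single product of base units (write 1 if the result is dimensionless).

C = s·A.
Combining: K·C = K · (s·A) = s·A·K.

s·A·K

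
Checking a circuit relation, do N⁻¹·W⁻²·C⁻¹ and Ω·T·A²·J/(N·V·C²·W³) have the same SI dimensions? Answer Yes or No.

No

Left side:
  N = kg·m/s² = kg·m·s⁻² (force = mass × acceleration).
  So N⁻¹ = kg⁻¹·m⁻¹·s².
  W = J/s (power = energy per time),
      = kg·m²·s⁻³.
  So W⁻² = kg⁻²·m⁻⁴·s⁶.
  C = A·s = s·A (charge = current × time).
  So C⁻¹ = s⁻¹·A⁻¹.
  Combining: N⁻¹·W⁻²·C⁻¹ = (kg⁻¹·m⁻¹·s²) · (kg⁻²·m⁻⁴·s⁶) · (s⁻¹·A⁻¹) = kg⁻³·m⁻⁵·s⁷·A⁻¹.
Right side:
  N = kg·m·s⁻².
  So N⁻¹ = kg⁻¹·m⁻¹·s².
  Ω = kg·m²·s⁻³·A⁻².
  T = kg·s⁻²·A⁻¹.
  V = kg·m²·s⁻³·A⁻¹.
  So V⁻¹ = kg⁻¹·m⁻²·s³·A.
  C = s·A.
  So C⁻² = s⁻²·A⁻².
  W = kg·m²·s⁻³.
  So W⁻³ = kg⁻³·m⁻⁶·s⁹.
  J = kg·m²·s⁻².
  Combining: N⁻¹·Ω·T·A²·V⁻¹·C⁻²·W⁻³·J = (kg⁻¹·m⁻¹·s²) · (kg·m²·s⁻³·A⁻²) · (kg·s⁻²·A⁻¹) · A² · (kg⁻¹·m⁻²·s³·A) · (s⁻²·A⁻²) · (kg⁻³·m⁻⁶·s⁹) · (kg·m²·s⁻²) = kg⁻²·m⁻⁵·s⁵·A⁻².
Left is kg⁻³·m⁻⁵·s⁷·A⁻¹; right is kg⁻²·m⁻⁵·s⁵·A⁻² — different.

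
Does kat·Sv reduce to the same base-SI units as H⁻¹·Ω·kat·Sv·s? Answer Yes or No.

Yes

Left side:
  kat = s⁻¹·mol.
  Sv = m²·s⁻².
  Combining: kat·Sv = (s⁻¹·mol) · (m²·s⁻²) = m²·s⁻³·mol.
Right side:
  H = Wb/A (inductance = flux per current),
      = kg·m²·s⁻²·A⁻².
  So H⁻¹ = kg⁻¹·m⁻²·s²·A².
  Ω = V/A (resistance = voltage per current),
      = kg·m²·s⁻³·A⁻².
  kat = mol/s = s⁻¹·mol (catalytic activity).
  Sv = J/kg (equivalent dose = energy per mass),
      = m²·s⁻².
  Combining: H⁻¹·Ω·kat·Sv·s = (kg⁻¹·m⁻²·s²·A²) · (kg·m²·s⁻³·A⁻²) · (s⁻¹·mol) · (m²·s⁻²) · s = m²·s⁻³·mol.
Both reduce to m²·s⁻³·mol.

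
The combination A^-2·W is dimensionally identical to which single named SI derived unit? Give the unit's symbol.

Ω

W = kg·m²·s⁻³.
Combining: A⁻²·W = A⁻² · (kg·m²·s⁻³) = kg·m²·s⁻³·A⁻².
kg·m²·s⁻³·A⁻² is the base-SI form of the ohm.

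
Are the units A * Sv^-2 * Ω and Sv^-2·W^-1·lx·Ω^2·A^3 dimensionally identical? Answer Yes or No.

No

Left side:
  Sv = J/kg (equivalent dose = energy per mass),
      = m²·s⁻².
  So Sv⁻² = m⁻⁴·s⁴.
  Ω = V/A (resistance = voltage per current),
      = kg·m²·s⁻³·A⁻².
  Combining: A·Sv⁻²·Ω = A · (m⁻⁴·s⁴) · (kg·m²·s⁻³·A⁻²) = kg·m⁻²·s·A⁻¹.
Right side:
  Sv = J/kg (equivalent dose = energy per mass),
      = m²·s⁻².
  So Sv⁻² = m⁻⁴·s⁴.
  W = J/s (power = energy per time),
      = kg·m²·s⁻³.
  So W⁻¹ = kg⁻¹·m⁻²·s³.
  lx = lm/m² (illuminance = luminous flux per area),
      = m⁻²·cd.
  Ω = V/A (resistance = voltage per current),
      = kg·m²·s⁻³·A⁻².
  So Ω² = kg²·m⁴·s⁻⁶·A⁻⁴.
  Combining: Sv⁻²·W⁻¹·lx·Ω²·A³ = (m⁻⁴·s⁴) · (kg⁻¹·m⁻²·s³) · (m⁻²·cd) · (kg²·m⁴·s⁻⁶·A⁻⁴) · A³ = kg·m⁻⁴·s·A⁻¹·cd.
Left is kg·m⁻²·s·A⁻¹; right is kg·m⁻⁴·s·A⁻¹·cd — different.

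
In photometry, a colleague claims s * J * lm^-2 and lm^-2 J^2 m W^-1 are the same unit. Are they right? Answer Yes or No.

Left side:
  J = N·m (work = force × distance),
      = kg·m²·s⁻².
  lm = cd·sr = cd (luminous flux; sr is dimensionless).
  So lm⁻² = cd⁻².
  Combining: s·J·lm⁻² = s · (kg·m²·s⁻²) · cd⁻² = kg·m²·s⁻¹·cd⁻².
Right side:
  lm = cd·sr = cd (luminous flux; sr is dimensionless).
  So lm⁻² = cd⁻².
  J = N·m (work = force × distance),
      = kg·m²·s⁻².
  So J² = kg²·m⁴·s⁻⁴.
  W = J/s (power = energy per time),
      = kg·m²·s⁻³.
  So W⁻¹ = kg⁻¹·m⁻²·s³.
  Combining: lm⁻²·J²·m·W⁻¹ = cd⁻² · (kg²·m⁴·s⁻⁴) · m · (kg⁻¹·m⁻²·s³) = kg·m³·s⁻¹·cd⁻².
Left is kg·m²·s⁻¹·cd⁻²; right is kg·m³·s⁻¹·cd⁻² — different.

No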